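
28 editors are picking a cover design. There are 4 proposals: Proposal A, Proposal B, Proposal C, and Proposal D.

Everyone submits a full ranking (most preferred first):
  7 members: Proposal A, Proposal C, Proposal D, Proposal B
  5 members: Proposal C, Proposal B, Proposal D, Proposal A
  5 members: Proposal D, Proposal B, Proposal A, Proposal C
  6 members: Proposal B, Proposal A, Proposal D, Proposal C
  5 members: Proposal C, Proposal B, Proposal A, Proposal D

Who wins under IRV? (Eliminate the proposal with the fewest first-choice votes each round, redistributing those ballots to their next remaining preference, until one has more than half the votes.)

Round 1: Proposal A 7, Proposal B 6, Proposal C 10, Proposal D 5. Proposal D eliminated.
Round 2: Proposal A 7, Proposal B 11, Proposal C 10. Proposal A eliminated.
Round 3: Proposal B 11, Proposal C 17. Proposal C has a majority (≥15).

Proposal C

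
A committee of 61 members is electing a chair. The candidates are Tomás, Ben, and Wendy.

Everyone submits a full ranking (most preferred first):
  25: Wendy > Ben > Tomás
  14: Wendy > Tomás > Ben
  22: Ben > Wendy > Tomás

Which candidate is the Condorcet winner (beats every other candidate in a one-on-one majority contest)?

Wendy

Wendy vs Tomás: 61–0
Wendy vs Ben: 39–22
Wendy beats every other candidate.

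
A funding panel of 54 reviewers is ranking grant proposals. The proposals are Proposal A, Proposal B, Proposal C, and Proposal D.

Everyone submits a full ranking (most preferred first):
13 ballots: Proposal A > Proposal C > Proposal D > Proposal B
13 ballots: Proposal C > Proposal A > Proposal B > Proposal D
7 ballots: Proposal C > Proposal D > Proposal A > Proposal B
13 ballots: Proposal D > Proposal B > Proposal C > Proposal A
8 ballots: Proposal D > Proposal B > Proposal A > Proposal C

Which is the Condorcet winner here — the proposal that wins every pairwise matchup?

Proposal C

Proposal C vs Proposal A: 33–21
Proposal C vs Proposal B: 33–21
Proposal C vs Proposal D: 33–21
Proposal C beats every other proposal.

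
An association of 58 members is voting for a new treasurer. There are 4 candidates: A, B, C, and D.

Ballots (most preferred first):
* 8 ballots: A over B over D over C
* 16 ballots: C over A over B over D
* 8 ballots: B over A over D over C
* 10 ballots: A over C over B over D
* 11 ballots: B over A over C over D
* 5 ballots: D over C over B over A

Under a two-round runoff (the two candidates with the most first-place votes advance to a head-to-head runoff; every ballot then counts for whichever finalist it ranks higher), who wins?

A

Round 1 first-place votes: A 18, B 19, C 16, D 5. B and A advance.
Runoff: B is ranked above A on 24 ballots, A above B on 34.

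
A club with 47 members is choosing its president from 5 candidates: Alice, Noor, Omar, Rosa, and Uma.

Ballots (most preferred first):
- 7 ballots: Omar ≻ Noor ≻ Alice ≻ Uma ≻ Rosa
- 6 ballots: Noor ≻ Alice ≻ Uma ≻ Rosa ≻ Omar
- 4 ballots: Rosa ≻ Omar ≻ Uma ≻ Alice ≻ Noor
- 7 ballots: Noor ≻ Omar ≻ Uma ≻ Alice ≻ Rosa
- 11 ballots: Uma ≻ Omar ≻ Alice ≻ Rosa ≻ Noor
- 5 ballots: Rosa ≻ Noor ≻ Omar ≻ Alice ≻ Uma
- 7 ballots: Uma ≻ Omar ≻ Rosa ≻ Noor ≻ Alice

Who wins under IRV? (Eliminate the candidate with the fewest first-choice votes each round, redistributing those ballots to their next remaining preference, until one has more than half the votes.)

Noor

Round 1: Alice 0, Noor 13, Omar 7, Rosa 9, Uma 18. Alice eliminated.
Round 2: Noor 13, Omar 7, Rosa 9, Uma 18. Omar eliminated.
Round 3: Noor 20, Rosa 9, Uma 18. Rosa eliminated.
Round 4: Noor 25, Uma 22. Noor has a majority (≥24).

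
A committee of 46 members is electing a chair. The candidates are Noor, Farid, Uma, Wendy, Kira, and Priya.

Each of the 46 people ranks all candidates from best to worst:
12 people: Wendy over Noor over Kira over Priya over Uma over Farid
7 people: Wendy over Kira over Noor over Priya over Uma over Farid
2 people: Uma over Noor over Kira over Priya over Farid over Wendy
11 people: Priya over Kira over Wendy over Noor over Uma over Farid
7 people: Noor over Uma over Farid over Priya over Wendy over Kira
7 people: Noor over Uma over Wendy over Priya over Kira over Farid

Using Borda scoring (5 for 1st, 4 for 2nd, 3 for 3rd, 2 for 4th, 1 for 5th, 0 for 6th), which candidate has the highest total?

Noor

Noor: 12×4 + 7×3 + 2×4 + 11×2 + 7×5 + 7×5 = 169
Farid: 12×0 + 7×0 + 2×1 + 11×0 + 7×3 + 7×0 = 23
Uma: 12×1 + 7×1 + 2×5 + 11×1 + 7×4 + 7×4 = 96
Wendy: 12×5 + 7×5 + 2×0 + 11×3 + 7×1 + 7×3 = 156
Kira: 12×3 + 7×4 + 2×3 + 11×4 + 7×0 + 7×1 = 121
Priya: 12×2 + 7×2 + 2×2 + 11×5 + 7×2 + 7×2 = 125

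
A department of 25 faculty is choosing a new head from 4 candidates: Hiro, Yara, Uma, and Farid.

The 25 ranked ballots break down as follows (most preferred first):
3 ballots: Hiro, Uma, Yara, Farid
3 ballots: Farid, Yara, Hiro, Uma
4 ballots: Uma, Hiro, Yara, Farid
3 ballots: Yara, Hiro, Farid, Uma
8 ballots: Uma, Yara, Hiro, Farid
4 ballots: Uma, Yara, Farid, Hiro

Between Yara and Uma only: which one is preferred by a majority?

Uma

Yara is ranked above Uma on 6 ballots; Uma above Yara on 19.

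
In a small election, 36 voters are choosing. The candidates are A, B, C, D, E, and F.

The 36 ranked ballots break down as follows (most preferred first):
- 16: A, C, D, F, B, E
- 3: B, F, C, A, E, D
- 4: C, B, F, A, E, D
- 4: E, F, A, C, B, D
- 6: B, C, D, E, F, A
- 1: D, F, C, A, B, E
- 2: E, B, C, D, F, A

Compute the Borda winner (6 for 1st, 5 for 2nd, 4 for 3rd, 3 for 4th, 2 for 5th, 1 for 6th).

A: 16×6 + 3×3 + 4×3 + 4×4 + 6×1 + 1×3 + 2×1 = 144
B: 16×2 + 3×6 + 4×5 + 4×2 + 6×6 + 1×2 + 2×5 = 126
C: 16×5 + 3×4 + 4×6 + 4×3 + 6×5 + 1×4 + 2×4 = 170
D: 16×4 + 3×1 + 4×1 + 4×1 + 6×4 + 1×6 + 2×3 = 111
E: 16×1 + 3×2 + 4×2 + 4×6 + 6×3 + 1×1 + 2×6 = 85
F: 16×3 + 3×5 + 4×4 + 4×5 + 6×2 + 1×5 + 2×2 = 120

C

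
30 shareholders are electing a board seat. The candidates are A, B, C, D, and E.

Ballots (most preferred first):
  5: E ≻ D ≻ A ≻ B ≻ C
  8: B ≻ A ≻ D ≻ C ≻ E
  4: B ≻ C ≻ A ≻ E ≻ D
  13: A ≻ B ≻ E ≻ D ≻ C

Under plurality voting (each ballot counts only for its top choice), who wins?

A

First-place votes: A 13, B 12, C 0, D 0, E 5.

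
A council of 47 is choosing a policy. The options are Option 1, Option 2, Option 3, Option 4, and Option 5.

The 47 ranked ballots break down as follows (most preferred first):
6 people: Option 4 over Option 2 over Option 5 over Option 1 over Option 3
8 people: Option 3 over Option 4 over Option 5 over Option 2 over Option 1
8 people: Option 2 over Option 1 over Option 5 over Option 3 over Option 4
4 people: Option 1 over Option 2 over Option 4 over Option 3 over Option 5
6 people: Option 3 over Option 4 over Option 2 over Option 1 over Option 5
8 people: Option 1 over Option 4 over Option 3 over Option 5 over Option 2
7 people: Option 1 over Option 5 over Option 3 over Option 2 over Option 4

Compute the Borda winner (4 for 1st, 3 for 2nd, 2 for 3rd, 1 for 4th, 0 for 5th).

Option 1: 6×1 + 8×0 + 8×3 + 4×4 + 6×1 + 8×4 + 7×4 = 112
Option 2: 6×3 + 8×1 + 8×4 + 4×3 + 6×2 + 8×0 + 7×1 = 89
Option 3: 6×0 + 8×4 + 8×1 + 4×1 + 6×4 + 8×2 + 7×2 = 98
Option 4: 6×4 + 8×3 + 8×0 + 4×2 + 6×3 + 8×3 + 7×0 = 98
Option 5: 6×2 + 8×2 + 8×2 + 4×0 + 6×0 + 8×1 + 7×3 = 73

Option 1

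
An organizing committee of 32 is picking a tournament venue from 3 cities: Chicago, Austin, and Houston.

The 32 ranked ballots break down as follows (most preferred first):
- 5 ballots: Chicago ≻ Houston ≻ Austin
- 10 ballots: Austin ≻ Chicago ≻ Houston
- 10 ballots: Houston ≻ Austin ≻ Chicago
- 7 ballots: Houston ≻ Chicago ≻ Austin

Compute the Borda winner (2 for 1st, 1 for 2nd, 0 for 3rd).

Houston

Chicago: 5×2 + 10×1 + 10×0 + 7×1 = 27
Austin: 5×0 + 10×2 + 10×1 + 7×0 = 30
Houston: 5×1 + 10×0 + 10×2 + 7×2 = 39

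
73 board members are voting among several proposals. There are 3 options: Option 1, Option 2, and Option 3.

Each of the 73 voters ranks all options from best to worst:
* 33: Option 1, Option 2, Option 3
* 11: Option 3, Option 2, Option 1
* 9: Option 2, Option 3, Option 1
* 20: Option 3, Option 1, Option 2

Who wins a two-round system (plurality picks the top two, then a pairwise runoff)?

Option 3

Round 1 first-place votes: Option 1 33, Option 2 9, Option 3 31. Option 1 and Option 3 advance.
Runoff: Option 1 is ranked above Option 3 on 33 ballots, Option 3 above Option 1 on 40.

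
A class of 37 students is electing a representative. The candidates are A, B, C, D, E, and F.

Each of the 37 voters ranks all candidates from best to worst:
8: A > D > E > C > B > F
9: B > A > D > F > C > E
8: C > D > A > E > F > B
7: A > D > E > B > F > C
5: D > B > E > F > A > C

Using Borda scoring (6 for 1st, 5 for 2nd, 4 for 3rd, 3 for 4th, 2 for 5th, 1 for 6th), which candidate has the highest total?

D

A: 8×6 + 9×5 + 8×4 + 7×6 + 5×2 = 177
B: 8×2 + 9×6 + 8×1 + 7×3 + 5×5 = 124
C: 8×3 + 9×2 + 8×6 + 7×1 + 5×1 = 102
D: 8×5 + 9×4 + 8×5 + 7×5 + 5×6 = 181
E: 8×4 + 9×1 + 8×3 + 7×4 + 5×4 = 113
F: 8×1 + 9×3 + 8×2 + 7×2 + 5×3 = 80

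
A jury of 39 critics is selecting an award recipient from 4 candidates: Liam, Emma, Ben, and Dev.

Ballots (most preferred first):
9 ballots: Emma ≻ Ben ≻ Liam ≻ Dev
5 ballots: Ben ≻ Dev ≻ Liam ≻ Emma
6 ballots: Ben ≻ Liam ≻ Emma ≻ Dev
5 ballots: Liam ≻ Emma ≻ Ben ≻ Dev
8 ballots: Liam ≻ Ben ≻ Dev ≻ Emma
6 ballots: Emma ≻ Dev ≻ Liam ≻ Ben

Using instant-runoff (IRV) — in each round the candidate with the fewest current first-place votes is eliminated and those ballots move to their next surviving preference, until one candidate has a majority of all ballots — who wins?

Liam

Round 1: Liam 13, Emma 15, Ben 11, Dev 0. Dev eliminated.
Round 2: Liam 13, Emma 15, Ben 11. Ben eliminated.
Round 3: Liam 24, Emma 15. Liam has a majority (≥20).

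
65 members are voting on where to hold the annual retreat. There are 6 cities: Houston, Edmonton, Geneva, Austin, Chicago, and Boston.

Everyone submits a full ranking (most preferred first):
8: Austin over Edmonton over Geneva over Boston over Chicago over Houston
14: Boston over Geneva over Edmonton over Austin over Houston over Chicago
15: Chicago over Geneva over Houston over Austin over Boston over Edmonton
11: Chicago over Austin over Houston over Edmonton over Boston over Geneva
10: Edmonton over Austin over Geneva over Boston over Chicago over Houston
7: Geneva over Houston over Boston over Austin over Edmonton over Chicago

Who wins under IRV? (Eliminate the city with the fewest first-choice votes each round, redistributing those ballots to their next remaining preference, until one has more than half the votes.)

Boston

Round 1: Houston 0, Edmonton 10, Geneva 7, Austin 8, Chicago 26, Boston 14. Houston eliminated.
Round 2: Edmonton 10, Geneva 7, Austin 8, Chicago 26, Boston 14. Geneva eliminated.
Round 3: Edmonton 10, Austin 8, Chicago 26, Boston 21. Austin eliminated.
Round 4: Edmonton 18, Chicago 26, Boston 21. Edmonton eliminated.
Round 5: Chicago 26, Boston 39. Boston has a majority (≥33).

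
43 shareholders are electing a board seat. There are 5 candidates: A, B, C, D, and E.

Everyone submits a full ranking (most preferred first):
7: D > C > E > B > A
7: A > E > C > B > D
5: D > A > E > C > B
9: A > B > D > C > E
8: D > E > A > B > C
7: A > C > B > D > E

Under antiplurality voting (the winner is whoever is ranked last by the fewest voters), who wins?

B

Last-place votes: A 7, B 5, C 8, D 7, E 16.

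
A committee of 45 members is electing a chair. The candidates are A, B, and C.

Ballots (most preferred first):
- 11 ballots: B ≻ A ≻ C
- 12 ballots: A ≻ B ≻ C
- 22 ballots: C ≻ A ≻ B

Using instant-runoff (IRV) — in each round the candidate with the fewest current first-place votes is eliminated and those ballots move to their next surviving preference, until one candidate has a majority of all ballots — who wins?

A

Round 1: A 12, B 11, C 22. B eliminated.
Round 2: A 23, C 22. A has a majority (≥23).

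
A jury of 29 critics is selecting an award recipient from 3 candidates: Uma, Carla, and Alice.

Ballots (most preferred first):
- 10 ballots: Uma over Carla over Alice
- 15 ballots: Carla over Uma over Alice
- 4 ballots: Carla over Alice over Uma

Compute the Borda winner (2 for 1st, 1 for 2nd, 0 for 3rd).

Carla

Uma: 10×2 + 15×1 + 4×0 = 35
Carla: 10×1 + 15×2 + 4×2 = 48
Alice: 10×0 + 15×0 + 4×1 = 4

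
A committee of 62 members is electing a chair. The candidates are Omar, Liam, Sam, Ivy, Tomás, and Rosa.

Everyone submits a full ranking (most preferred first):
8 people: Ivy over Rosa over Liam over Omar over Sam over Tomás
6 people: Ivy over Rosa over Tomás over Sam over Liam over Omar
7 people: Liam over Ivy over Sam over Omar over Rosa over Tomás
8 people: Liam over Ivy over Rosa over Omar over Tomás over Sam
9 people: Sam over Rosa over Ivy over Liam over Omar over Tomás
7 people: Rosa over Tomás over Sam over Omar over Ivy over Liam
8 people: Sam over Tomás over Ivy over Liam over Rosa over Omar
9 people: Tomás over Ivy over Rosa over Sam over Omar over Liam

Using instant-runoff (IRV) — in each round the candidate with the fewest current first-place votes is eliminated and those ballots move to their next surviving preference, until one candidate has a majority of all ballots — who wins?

Round 1: Omar 0, Liam 15, Sam 17, Ivy 14, Tomás 9, Rosa 7. Omar eliminated.
Round 2: Liam 15, Sam 17, Ivy 14, Tomás 9, Rosa 7. Rosa eliminated.
Round 3: Liam 15, Sam 17, Ivy 14, Tomás 16. Ivy eliminated.
Round 4: Liam 23, Sam 17, Tomás 22. Sam eliminated.
Round 5: Liam 32, Tomás 30. Liam has a majority (≥32).

Liam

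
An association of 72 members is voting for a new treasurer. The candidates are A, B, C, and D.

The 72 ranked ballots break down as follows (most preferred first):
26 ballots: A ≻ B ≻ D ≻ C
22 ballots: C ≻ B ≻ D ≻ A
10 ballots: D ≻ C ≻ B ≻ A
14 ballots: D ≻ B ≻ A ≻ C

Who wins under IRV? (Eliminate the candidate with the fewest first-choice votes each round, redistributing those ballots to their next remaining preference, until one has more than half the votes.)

D

Round 1: A 26, B 0, C 22, D 24. B eliminated.
Round 2: A 26, C 22, D 24. C eliminated.
Round 3: A 26, D 46. D has a majority (≥37).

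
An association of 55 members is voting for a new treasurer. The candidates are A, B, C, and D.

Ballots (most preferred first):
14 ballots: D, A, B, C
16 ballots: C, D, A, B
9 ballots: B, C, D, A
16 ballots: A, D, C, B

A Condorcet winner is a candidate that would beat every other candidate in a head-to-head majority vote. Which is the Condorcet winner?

D vs A: 39–16
D vs B: 46–9
D vs C: 30–25
D beats every other candidate.

D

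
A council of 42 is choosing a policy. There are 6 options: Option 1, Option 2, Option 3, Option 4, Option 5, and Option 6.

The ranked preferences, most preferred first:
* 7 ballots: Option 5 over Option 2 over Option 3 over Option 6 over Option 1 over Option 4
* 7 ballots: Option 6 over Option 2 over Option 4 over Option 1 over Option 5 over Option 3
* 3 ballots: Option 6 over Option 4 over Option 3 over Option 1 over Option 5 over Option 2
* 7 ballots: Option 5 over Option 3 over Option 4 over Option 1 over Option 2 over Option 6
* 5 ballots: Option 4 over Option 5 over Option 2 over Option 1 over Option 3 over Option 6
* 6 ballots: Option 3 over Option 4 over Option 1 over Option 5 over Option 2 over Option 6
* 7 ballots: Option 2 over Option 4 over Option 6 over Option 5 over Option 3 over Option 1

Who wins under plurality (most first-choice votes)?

Option 5

First-place votes: Option 1 0, Option 2 7, Option 3 6, Option 4 5, Option 5 14, Option 6 10.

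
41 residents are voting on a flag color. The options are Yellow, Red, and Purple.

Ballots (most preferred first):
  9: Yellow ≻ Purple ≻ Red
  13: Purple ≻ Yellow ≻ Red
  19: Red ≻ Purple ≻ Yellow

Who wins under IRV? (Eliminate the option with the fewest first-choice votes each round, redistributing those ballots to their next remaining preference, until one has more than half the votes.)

Round 1: Yellow 9, Red 19, Purple 13. Yellow eliminated.
Round 2: Red 19, Purple 22. Purple has a majority (≥21).

Purple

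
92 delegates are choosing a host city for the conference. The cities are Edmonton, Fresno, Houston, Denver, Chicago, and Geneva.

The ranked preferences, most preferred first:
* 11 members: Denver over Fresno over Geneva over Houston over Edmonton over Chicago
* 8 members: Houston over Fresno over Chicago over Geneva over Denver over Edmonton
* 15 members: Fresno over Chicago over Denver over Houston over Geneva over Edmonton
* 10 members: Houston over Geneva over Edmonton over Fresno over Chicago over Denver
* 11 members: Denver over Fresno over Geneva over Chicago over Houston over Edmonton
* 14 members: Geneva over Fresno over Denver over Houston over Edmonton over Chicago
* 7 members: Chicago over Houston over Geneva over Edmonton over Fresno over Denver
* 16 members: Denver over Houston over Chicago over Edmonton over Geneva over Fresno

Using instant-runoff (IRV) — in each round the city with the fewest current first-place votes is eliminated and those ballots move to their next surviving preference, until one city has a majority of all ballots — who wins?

Fresno

Round 1: Edmonton 0, Fresno 15, Houston 18, Denver 38, Chicago 7, Geneva 14. Edmonton eliminated.
Round 2: Fresno 15, Houston 18, Denver 38, Chicago 7, Geneva 14. Chicago eliminated.
Round 3: Fresno 15, Houston 25, Denver 38, Geneva 14. Geneva eliminated.
Round 4: Fresno 29, Houston 25, Denver 38. Houston eliminated.
Round 5: Fresno 54, Denver 38. Fresno has a majority (≥47).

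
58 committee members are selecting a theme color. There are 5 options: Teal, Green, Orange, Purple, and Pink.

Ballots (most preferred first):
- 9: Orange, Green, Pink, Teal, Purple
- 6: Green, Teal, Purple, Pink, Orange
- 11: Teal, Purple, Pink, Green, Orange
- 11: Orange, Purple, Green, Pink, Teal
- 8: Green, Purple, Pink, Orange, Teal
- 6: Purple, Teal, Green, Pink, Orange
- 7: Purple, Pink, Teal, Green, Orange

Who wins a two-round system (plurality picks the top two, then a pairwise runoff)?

Green

Round 1 first-place votes: Teal 11, Green 14, Orange 20, Purple 13, Pink 0. Orange and Green advance.
Runoff: Orange is ranked above Green on 20 ballots, Green above Orange on 38.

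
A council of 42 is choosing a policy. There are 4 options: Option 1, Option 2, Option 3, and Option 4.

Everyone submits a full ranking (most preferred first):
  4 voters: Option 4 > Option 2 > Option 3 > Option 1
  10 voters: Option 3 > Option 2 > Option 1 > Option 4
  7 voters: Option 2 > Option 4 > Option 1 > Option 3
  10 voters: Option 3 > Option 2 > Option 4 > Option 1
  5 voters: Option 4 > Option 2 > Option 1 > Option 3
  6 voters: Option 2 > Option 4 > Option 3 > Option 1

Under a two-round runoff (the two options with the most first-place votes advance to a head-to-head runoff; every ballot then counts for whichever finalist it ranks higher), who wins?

Option 2

Round 1 first-place votes: Option 1 0, Option 2 13, Option 3 20, Option 4 9. Option 3 and Option 2 advance.
Runoff: Option 3 is ranked above Option 2 on 20 ballots, Option 2 above Option 3 on 22.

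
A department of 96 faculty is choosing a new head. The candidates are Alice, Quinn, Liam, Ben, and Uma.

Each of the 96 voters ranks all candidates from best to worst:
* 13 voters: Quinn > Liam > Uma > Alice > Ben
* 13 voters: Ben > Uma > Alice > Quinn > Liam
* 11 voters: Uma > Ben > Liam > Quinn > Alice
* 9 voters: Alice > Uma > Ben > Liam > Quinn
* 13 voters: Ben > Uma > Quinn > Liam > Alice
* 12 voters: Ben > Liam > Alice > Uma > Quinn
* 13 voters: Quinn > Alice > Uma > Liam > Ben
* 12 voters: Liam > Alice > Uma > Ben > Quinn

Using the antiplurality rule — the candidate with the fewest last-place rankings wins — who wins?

Uma

Last-place votes: Alice 24, Quinn 33, Liam 13, Ben 26, Uma 0.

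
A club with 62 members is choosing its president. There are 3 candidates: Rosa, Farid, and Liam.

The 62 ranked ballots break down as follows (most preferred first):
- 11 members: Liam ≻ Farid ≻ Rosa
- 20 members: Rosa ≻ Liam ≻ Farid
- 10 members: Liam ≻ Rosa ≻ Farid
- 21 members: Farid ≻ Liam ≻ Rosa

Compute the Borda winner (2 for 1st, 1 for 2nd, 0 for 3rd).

Rosa: 11×0 + 20×2 + 10×1 + 21×0 = 50
Farid: 11×1 + 20×0 + 10×0 + 21×2 = 53
Liam: 11×2 + 20×1 + 10×2 + 21×1 = 83

Liam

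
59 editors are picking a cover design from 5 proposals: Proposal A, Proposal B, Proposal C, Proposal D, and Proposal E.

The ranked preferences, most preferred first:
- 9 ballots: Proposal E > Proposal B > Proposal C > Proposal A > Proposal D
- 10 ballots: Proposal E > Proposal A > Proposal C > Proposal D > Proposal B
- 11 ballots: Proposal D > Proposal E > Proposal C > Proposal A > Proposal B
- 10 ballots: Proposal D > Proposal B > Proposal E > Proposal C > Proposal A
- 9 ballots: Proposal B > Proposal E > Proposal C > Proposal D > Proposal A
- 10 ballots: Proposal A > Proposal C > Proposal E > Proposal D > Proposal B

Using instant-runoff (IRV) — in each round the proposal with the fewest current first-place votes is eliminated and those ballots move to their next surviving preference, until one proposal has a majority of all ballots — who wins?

Round 1: Proposal A 10, Proposal B 9, Proposal C 0, Proposal D 21, Proposal E 19. Proposal C eliminated.
Round 2: Proposal A 10, Proposal B 9, Proposal D 21, Proposal E 19. Proposal B eliminated.
Round 3: Proposal A 10, Proposal D 21, Proposal E 28. Proposal A eliminated.
Round 4: Proposal D 21, Proposal E 38. Proposal E has a majority (≥30).

Proposal E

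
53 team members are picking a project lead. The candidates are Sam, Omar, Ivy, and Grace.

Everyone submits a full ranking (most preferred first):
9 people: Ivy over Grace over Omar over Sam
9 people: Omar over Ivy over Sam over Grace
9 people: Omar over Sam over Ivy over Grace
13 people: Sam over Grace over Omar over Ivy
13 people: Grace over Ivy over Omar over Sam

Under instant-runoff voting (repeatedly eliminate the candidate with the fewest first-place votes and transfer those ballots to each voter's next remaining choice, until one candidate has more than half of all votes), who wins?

Grace

Round 1: Sam 13, Omar 18, Ivy 9, Grace 13. Ivy eliminated.
Round 2: Sam 13, Omar 18, Grace 22. Sam eliminated.
Round 3: Omar 18, Grace 35. Grace has a majority (≥27).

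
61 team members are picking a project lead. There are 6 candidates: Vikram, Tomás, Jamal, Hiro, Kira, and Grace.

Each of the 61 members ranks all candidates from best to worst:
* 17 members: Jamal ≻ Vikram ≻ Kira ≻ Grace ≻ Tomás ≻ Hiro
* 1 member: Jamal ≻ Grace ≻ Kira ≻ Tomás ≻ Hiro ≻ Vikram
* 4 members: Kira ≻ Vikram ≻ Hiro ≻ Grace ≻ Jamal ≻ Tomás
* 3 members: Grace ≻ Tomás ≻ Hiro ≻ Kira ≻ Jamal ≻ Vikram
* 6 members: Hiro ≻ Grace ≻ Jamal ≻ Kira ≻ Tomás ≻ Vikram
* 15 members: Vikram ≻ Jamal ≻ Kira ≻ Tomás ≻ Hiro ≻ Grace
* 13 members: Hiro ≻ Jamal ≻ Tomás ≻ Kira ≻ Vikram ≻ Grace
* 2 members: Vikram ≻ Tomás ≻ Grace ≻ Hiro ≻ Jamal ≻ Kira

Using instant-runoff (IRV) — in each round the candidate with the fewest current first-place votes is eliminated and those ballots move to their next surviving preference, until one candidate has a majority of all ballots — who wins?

Vikram

Round 1: Vikram 17, Tomás 0, Jamal 18, Hiro 19, Kira 4, Grace 3. Tomás eliminated.
Round 2: Vikram 17, Jamal 18, Hiro 19, Kira 4, Grace 3. Grace eliminated.
Round 3: Vikram 17, Jamal 18, Hiro 22, Kira 4. Kira eliminated.
Round 4: Vikram 21, Jamal 18, Hiro 22. Jamal eliminated.
Round 5: Vikram 38, Hiro 23. Vikram has a majority (≥31).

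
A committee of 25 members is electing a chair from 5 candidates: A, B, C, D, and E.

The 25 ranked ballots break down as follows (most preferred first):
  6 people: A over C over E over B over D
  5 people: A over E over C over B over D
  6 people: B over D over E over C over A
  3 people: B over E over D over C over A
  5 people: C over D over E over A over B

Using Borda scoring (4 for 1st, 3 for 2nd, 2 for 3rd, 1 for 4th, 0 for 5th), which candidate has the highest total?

E

A: 6×4 + 5×4 + 6×0 + 3×0 + 5×1 = 49
B: 6×1 + 5×1 + 6×4 + 3×4 + 5×0 = 47
C: 6×3 + 5×2 + 6×1 + 3×1 + 5×4 = 57
D: 6×0 + 5×0 + 6×3 + 3×2 + 5×3 = 39
E: 6×2 + 5×3 + 6×2 + 3×3 + 5×2 = 58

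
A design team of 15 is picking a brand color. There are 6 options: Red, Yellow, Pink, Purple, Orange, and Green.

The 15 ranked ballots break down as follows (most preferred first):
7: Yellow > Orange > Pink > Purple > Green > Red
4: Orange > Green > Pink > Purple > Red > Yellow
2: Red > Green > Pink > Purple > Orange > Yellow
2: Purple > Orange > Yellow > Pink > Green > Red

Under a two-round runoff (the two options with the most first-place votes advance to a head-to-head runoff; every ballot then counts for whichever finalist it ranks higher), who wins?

Round 1 first-place votes: Red 2, Yellow 7, Pink 0, Purple 2, Orange 4, Green 0. Yellow and Orange advance.
Runoff: Yellow is ranked above Orange on 7 ballots, Orange above Yellow on 8.

Orange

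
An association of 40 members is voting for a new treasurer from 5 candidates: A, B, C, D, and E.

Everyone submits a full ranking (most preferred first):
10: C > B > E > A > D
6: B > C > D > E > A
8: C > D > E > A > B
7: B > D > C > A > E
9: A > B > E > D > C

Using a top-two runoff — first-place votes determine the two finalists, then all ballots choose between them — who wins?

B

Round 1 first-place votes: A 9, B 13, C 18, D 0, E 0. C and B advance.
Runoff: C is ranked above B on 18 ballots, B above C on 22.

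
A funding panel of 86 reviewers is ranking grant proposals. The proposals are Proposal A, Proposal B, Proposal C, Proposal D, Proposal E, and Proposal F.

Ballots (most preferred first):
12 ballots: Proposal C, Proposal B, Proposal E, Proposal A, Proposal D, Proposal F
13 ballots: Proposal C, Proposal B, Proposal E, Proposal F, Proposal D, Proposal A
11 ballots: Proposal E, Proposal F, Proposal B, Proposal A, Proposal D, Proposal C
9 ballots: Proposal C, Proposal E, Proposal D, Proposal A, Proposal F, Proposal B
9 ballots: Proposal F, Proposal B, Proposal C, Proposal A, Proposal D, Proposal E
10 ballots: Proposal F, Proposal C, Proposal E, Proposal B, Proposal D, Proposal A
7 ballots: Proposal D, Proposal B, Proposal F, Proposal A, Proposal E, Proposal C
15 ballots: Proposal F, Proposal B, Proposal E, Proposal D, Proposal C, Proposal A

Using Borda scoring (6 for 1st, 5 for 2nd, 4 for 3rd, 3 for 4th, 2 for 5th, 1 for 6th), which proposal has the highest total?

Proposal B

Proposal A: 12×3 + 13×1 + 11×3 + 9×3 + 9×3 + 10×1 + 7×3 + 15×1 = 182
Proposal B: 12×5 + 13×5 + 11×4 + 9×1 + 9×5 + 10×3 + 7×5 + 15×5 = 363
Proposal C: 12×6 + 13×6 + 11×1 + 9×6 + 9×4 + 10×5 + 7×1 + 15×2 = 338
Proposal D: 12×2 + 13×2 + 11×2 + 9×4 + 9×2 + 10×2 + 7×6 + 15×3 = 233
Proposal E: 12×4 + 13×4 + 11×6 + 9×5 + 9×1 + 10×4 + 7×2 + 15×4 = 334
Proposal F: 12×1 + 13×3 + 11×5 + 9×2 + 9×6 + 10×6 + 7×4 + 15×6 = 356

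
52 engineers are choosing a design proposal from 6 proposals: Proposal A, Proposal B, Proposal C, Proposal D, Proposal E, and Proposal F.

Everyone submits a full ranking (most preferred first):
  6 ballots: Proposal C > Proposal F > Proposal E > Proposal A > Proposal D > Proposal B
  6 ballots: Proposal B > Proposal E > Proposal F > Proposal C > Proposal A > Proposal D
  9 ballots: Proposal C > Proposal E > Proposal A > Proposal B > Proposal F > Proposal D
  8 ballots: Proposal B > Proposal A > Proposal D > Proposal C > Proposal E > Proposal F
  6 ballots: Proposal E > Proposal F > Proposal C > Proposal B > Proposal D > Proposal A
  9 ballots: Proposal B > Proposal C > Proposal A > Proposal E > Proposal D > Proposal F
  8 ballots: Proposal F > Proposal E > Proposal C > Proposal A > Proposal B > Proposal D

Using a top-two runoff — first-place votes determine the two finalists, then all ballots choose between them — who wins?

Round 1 first-place votes: Proposal A 0, Proposal B 23, Proposal C 15, Proposal D 0, Proposal E 6, Proposal F 8. Proposal B and Proposal C advance.
Runoff: Proposal B is ranked above Proposal C on 23 ballots, Proposal C above Proposal B on 29.

Proposal C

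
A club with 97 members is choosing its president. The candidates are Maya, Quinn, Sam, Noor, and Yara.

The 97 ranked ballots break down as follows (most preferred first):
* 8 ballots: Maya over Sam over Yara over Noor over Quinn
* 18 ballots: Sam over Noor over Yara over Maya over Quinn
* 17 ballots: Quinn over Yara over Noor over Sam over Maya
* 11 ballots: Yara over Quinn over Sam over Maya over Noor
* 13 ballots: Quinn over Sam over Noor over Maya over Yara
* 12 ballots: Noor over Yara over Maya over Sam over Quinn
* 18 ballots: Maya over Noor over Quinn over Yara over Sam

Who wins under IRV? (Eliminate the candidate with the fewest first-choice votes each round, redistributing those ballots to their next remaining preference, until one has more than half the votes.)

Maya

Round 1: Maya 26, Quinn 30, Sam 18, Noor 12, Yara 11. Yara eliminated.
Round 2: Maya 26, Quinn 41, Sam 18, Noor 12. Noor eliminated.
Round 3: Maya 38, Quinn 41, Sam 18. Sam eliminated.
Round 4: Maya 56, Quinn 41. Maya has a majority (≥49).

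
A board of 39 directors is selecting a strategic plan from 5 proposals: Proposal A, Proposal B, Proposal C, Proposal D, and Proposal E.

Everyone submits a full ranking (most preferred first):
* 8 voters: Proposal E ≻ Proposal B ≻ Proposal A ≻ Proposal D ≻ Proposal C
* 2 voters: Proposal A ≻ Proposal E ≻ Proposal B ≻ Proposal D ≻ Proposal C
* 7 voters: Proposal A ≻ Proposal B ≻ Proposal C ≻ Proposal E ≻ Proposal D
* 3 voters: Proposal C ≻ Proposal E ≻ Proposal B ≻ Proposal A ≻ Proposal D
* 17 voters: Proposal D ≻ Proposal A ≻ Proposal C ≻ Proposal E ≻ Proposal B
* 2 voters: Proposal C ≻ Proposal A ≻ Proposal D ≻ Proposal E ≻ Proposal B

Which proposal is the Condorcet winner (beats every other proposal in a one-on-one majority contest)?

Proposal A

Proposal A vs Proposal B: 28–11
Proposal A vs Proposal C: 34–5
Proposal A vs Proposal D: 22–17
Proposal A vs Proposal E: 28–11
Proposal A beats every other proposal.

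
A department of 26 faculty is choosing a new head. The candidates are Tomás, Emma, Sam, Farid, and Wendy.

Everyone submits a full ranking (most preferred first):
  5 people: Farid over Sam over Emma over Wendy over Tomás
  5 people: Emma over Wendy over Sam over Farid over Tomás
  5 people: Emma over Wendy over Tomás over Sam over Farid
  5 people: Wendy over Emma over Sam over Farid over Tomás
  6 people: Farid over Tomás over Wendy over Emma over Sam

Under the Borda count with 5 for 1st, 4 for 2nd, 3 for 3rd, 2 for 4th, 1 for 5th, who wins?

Emma

Tomás: 5×1 + 5×1 + 5×3 + 5×1 + 6×4 = 54
Emma: 5×3 + 5×5 + 5×5 + 5×4 + 6×2 = 97
Sam: 5×4 + 5×3 + 5×2 + 5×3 + 6×1 = 66
Farid: 5×5 + 5×2 + 5×1 + 5×2 + 6×5 = 80
Wendy: 5×2 + 5×4 + 5×4 + 5×5 + 6×3 = 93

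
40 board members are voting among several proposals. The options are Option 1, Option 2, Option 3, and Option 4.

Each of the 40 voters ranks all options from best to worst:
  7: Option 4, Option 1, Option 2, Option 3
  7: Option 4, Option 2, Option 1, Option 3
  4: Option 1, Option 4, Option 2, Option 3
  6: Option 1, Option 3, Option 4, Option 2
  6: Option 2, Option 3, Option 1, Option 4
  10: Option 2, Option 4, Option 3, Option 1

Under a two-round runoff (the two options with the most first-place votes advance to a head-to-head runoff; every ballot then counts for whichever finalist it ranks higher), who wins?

Round 1 first-place votes: Option 1 10, Option 2 16, Option 3 0, Option 4 14. Option 2 and Option 4 advance.
Runoff: Option 2 is ranked above Option 4 on 16 ballots, Option 4 above Option 2 on 24.

Option 4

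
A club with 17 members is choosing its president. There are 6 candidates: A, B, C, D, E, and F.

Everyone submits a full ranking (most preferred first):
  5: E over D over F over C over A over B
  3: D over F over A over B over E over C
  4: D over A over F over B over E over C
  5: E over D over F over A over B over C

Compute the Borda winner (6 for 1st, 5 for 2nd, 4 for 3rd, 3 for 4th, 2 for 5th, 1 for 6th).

D

A: 5×2 + 3×4 + 4×5 + 5×3 = 57
B: 5×1 + 3×3 + 4×3 + 5×2 = 36
C: 5×3 + 3×1 + 4×1 + 5×1 = 27
D: 5×5 + 3×6 + 4×6 + 5×5 = 92
E: 5×6 + 3×2 + 4×2 + 5×6 = 74
F: 5×4 + 3×5 + 4×4 + 5×4 = 71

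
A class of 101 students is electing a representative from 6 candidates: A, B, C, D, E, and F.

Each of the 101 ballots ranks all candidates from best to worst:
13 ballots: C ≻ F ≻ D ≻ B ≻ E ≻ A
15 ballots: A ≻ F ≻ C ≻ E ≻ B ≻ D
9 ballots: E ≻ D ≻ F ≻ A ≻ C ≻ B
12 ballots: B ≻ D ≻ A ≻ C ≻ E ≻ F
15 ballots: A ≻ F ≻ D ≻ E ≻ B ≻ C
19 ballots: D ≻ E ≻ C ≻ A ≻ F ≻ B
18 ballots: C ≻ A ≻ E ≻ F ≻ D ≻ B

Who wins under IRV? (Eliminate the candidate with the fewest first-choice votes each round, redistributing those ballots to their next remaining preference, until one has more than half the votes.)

D

Round 1: A 30, B 12, C 31, D 19, E 9, F 0. F eliminated.
Round 2: A 30, B 12, C 31, D 19, E 9. E eliminated.
Round 3: A 30, B 12, C 31, D 28. B eliminated.
Round 4: A 30, C 31, D 40. A eliminated.
Round 5: C 46, D 55. D has a majority (≥51).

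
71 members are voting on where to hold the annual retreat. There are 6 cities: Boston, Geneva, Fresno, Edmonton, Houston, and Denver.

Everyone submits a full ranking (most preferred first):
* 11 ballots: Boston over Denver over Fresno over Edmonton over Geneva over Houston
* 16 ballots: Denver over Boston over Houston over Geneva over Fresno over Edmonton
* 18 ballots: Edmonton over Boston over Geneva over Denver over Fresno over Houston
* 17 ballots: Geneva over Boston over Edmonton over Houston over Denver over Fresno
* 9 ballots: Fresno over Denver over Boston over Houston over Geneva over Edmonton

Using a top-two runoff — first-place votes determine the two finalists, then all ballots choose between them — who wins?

Geneva

Round 1 first-place votes: Boston 11, Geneva 17, Fresno 9, Edmonton 18, Houston 0, Denver 16. Edmonton and Geneva advance.
Runoff: Edmonton is ranked above Geneva on 29 ballots, Geneva above Edmonton on 42.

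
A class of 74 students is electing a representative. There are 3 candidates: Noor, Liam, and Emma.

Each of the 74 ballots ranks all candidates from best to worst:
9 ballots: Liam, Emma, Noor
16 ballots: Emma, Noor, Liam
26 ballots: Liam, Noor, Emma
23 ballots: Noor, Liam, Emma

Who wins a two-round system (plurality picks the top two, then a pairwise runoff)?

Round 1 first-place votes: Noor 23, Liam 35, Emma 16. Liam and Noor advance.
Runoff: Liam is ranked above Noor on 35 ballots, Noor above Liam on 39.

Noor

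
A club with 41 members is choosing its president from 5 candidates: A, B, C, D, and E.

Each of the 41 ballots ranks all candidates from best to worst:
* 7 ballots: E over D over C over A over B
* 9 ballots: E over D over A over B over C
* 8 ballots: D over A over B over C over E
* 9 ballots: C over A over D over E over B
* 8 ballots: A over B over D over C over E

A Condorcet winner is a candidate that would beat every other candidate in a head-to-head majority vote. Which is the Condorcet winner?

D

D vs A: 24–17
D vs B: 33–8
D vs C: 32–9
D vs E: 25–16
D beats every other candidate.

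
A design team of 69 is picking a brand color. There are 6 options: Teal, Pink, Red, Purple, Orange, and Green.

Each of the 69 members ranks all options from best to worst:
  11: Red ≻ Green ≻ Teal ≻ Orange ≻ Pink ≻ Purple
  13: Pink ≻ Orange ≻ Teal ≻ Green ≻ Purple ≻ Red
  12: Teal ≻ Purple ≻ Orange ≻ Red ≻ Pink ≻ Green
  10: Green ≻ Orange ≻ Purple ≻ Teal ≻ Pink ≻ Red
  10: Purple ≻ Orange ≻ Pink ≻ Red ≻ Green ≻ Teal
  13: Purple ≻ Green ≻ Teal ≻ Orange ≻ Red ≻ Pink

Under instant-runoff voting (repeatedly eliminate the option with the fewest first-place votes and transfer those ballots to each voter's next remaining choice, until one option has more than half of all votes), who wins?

Round 1: Teal 12, Pink 13, Red 11, Purple 23, Orange 0, Green 10. Orange eliminated.
Round 2: Teal 12, Pink 13, Red 11, Purple 23, Green 10. Green eliminated.
Round 3: Teal 12, Pink 13, Red 11, Purple 33. Red eliminated.
Round 4: Teal 23, Pink 13, Purple 33. Pink eliminated.
Round 5: Teal 36, Purple 33. Teal has a majority (≥35).

Teal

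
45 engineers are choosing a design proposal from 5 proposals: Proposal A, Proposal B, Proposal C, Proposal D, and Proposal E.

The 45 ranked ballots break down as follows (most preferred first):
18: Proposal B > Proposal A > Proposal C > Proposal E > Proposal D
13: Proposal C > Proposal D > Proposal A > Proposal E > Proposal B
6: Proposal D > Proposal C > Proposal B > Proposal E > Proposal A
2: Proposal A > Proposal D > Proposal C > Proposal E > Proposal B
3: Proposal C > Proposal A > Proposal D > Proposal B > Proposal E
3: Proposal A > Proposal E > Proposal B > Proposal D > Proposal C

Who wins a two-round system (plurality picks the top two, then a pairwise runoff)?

Proposal C

Round 1 first-place votes: Proposal A 5, Proposal B 18, Proposal C 16, Proposal D 6, Proposal E 0. Proposal B and Proposal C advance.
Runoff: Proposal B is ranked above Proposal C on 21 ballots, Proposal C above Proposal B on 24.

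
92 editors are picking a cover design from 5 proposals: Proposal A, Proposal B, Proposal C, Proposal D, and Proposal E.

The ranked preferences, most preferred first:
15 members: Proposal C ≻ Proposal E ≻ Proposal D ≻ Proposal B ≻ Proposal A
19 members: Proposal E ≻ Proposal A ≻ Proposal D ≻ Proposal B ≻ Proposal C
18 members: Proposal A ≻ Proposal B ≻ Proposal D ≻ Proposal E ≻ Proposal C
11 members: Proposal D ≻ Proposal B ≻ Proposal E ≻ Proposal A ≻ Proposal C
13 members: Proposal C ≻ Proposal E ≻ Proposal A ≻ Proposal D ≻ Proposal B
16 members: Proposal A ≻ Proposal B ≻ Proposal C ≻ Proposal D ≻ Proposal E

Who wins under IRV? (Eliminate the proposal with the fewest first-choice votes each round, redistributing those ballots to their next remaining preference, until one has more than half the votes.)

Round 1: Proposal A 34, Proposal B 0, Proposal C 28, Proposal D 11, Proposal E 19. Proposal B eliminated.
Round 2: Proposal A 34, Proposal C 28, Proposal D 11, Proposal E 19. Proposal D eliminated.
Round 3: Proposal A 34, Proposal C 28, Proposal E 30. Proposal C eliminated.
Round 4: Proposal A 34, Proposal E 58. Proposal E has a majority (≥47).

Proposal E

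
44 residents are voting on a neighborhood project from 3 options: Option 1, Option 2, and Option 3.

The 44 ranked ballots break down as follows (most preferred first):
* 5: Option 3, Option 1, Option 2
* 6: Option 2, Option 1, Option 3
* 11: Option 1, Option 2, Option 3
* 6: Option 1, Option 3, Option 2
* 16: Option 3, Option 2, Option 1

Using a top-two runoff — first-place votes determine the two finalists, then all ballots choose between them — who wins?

Option 1

Round 1 first-place votes: Option 1 17, Option 2 6, Option 3 21. Option 3 and Option 1 advance.
Runoff: Option 3 is ranked above Option 1 on 21 ballots, Option 1 above Option 3 on 23.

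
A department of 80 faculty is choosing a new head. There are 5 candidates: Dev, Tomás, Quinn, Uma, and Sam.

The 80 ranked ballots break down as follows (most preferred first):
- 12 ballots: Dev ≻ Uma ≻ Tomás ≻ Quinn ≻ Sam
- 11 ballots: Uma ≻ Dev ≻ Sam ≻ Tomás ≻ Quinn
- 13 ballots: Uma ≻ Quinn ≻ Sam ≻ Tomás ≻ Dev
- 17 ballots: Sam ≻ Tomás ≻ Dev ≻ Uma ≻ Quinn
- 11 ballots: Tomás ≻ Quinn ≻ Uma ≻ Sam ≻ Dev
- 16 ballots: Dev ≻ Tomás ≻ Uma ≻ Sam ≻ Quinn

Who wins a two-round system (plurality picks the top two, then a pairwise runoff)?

Round 1 first-place votes: Dev 28, Tomás 11, Quinn 0, Uma 24, Sam 17. Dev and Uma advance.
Runoff: Dev is ranked above Uma on 45 ballots, Uma above Dev on 35.

Dev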